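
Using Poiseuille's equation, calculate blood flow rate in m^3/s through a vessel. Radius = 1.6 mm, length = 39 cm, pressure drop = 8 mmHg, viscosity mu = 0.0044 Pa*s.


Q = pi*r^4*dP / (8*mu*L)
r = 0.0016 m, L = 0.39 m
dP = 8 mmHg = 1066.576 Pa
Q = 1.5996e-06 m^3/s


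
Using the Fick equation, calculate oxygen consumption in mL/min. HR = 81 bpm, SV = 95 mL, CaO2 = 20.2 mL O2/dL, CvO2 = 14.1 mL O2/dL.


CO = HR*SV = 81*95/1000 = 7.695 L/min
a-v O2 diff = 20.2 - 14.1 = 6.1 mL/dL
VO2 = CO * (CaO2-CvO2) * 10 dL/L
VO2 = 7.695 * 6.1 * 10
VO2 = 469.4 mL/min


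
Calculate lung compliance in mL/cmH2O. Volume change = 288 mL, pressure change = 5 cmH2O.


C = dV / dP
C = 288 / 5
C = 57.6 mL/cmH2O


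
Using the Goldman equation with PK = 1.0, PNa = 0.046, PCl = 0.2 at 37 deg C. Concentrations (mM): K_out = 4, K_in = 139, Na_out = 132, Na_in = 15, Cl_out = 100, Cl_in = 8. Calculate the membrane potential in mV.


Vm = (RT/F)*ln((PK*Ko + PNa*Nao + PCl*Cli)/(PK*Ki + PNa*Nai + PCl*Clo))
Numer = 11.672, Denom = 159.69
Vm = -69.91 mV


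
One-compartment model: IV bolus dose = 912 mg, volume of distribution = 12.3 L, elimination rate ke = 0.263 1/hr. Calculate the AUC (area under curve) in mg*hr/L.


C0 = Dose/Vd = 912/12.3 = 74.1463 mg/L
AUC = C0/ke = 74.1463/0.263
AUC = 281.9 mg*hr/L


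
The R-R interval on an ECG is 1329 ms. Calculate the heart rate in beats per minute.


HR = 60 / RR_interval(s)
RR = 1329 ms = 1.329 s
HR = 60 / 1.329 = 45.15 bpm


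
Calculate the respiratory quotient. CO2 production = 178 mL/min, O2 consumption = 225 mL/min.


RQ = VCO2 / VO2
RQ = 178 / 225
RQ = 0.7911


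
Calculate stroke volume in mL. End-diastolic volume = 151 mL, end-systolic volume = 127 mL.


SV = EDV - ESV
SV = 151 - 127
SV = 24 mL


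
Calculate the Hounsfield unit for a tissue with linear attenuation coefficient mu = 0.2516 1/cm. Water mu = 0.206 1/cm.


HU = ((mu_tissue - mu_water) / mu_water) * 1000
HU = ((0.2516 - 0.206) / 0.206) * 1000
HU = 221.4


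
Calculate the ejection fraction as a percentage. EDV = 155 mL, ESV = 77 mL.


SV = EDV - ESV = 155 - 77 = 78 mL
EF = SV/EDV * 100 = 78/155 * 100
EF = 50.32%


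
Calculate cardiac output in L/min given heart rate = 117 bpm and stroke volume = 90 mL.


CO = HR * SV
CO = 117 * 90 / 1000
CO = 10.53 L/min


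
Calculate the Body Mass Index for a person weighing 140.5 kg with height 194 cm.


BMI = weight / height^2
height = 194 cm = 1.94 m
BMI = 140.5 / 1.94^2
BMI = 37.33 kg/m^2


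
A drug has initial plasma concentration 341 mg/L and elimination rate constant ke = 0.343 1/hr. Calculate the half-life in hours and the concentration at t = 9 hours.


t_half = ln(2) / ke = 0.693147 / 0.343 = 2.021 hr
C(t) = C0 * exp(-ke*t) = 341 * exp(-0.343*9)
C(9) = 15.56 mg/L


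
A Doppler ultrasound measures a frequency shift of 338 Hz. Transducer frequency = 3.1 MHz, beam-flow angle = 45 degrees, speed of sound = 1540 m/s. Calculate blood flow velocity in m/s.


v = fd * c / (2 * f0 * cos(theta))
v = 338 * 1540 / (2 * 3.1000e+06 * cos(45))
v = 0.1187 m/s


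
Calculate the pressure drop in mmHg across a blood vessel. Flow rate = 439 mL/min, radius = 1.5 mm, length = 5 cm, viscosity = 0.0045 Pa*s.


dP = 8*mu*L*Q / (pi*r^4)
Q = 439 mL/min = 7.31667e-06 m^3/s
dP = 828.078 Pa = 828.078 / 133.322 mmHg = 6.211 mmHg


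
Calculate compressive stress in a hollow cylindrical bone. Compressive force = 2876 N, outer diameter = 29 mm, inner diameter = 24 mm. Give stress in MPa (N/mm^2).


A = pi*(r_o^2 - r_i^2)
r_o = 14.5 mm, r_i = 12 mm
A = 208.131 mm^2
sigma = F/A = 2876 / 208.131
sigma = 13.82 MPa


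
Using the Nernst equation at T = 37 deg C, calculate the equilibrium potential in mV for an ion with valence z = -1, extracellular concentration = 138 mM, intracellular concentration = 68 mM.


E = (RT/(zF)) * ln(C_out/C_in)
T = 37 + 273.15 = 310.15 K
E = (8.314 * 310.15 / (-1 * 96485)) * ln(138/68)
E = -18.91 mV


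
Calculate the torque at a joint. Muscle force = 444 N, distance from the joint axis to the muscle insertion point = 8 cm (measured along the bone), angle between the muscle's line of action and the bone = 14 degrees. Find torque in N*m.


Torque = F * d * sin(theta)   (moment arm = d*sin(theta))
d = 8 cm = 0.08 m
Torque = 444 * 0.08 * sin(14)
Torque = 8.593 N*m


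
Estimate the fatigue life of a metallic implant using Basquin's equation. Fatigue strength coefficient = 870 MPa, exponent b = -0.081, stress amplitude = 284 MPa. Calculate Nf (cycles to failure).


sigma_a = sigma_f' * (2Nf)^b
2Nf = (sigma_a/sigma_f')^(1/b)
2Nf = (284/870)^(1/-0.081)
2Nf = 1005727.7
Nf = 5.029e+05


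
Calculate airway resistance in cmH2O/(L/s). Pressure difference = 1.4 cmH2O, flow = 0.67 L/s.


R = dP / flow
R = 1.4 / 0.67
R = 2.09 cmH2O/(L/s)


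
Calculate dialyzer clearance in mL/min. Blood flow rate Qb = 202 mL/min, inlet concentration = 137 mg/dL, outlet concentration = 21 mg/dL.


K = Qb * (Cb_in - Cb_out) / Cb_in
K = 202 * (137 - 21) / 137
K = 171 mL/min


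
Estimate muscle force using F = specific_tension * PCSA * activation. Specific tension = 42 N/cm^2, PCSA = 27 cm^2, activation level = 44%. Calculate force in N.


F = sigma * PCSA * activation
F = 42 * 27 * 0.44
F = 499 N


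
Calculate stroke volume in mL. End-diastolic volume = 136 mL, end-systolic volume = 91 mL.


SV = EDV - ESV
SV = 136 - 91
SV = 45 mL


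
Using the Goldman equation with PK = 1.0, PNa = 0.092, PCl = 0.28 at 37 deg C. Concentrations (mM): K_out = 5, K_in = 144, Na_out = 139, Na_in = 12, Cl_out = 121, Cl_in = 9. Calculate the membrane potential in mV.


Vm = (RT/F)*ln((PK*Ko + PNa*Nao + PCl*Cli)/(PK*Ki + PNa*Nai + PCl*Clo))
Numer = 20.308, Denom = 178.984
Vm = -58.16 mV


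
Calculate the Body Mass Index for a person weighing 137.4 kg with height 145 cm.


BMI = weight / height^2
height = 145 cm = 1.45 m
BMI = 137.4 / 1.45^2
BMI = 65.35 kg/m^2


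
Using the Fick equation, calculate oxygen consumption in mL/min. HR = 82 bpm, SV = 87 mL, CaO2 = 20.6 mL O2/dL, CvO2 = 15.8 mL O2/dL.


CO = HR*SV = 82*87/1000 = 7.134 L/min
a-v O2 diff = 20.6 - 15.8 = 4.8 mL/dL
VO2 = CO * (CaO2-CvO2) * 10 dL/L
VO2 = 7.134 * 4.8 * 10
VO2 = 342.4 mL/min


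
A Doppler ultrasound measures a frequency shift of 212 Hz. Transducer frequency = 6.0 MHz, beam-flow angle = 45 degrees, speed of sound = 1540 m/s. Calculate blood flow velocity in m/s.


v = fd * c / (2 * f0 * cos(theta))
v = 212 * 1540 / (2 * 6.0000e+06 * cos(45))
v = 0.03848 m/s


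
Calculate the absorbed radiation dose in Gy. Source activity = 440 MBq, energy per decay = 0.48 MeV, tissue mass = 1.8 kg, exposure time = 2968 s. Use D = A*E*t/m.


A = 440 MBq = 4.4000e+08 Bq
E = 0.48 MeV = 7.6896e-14 J
D = A*E*t/m = 4.4000e+08*7.6896e-14*2968/1.8
D = 0.05579 Gy


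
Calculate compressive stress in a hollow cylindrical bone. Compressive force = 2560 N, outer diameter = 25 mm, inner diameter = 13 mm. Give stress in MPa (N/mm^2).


A = pi*(r_o^2 - r_i^2)
r_o = 12.5 mm, r_i = 6.5 mm
A = 358.142 mm^2
sigma = F/A = 2560 / 358.142
sigma = 7.148 MPa


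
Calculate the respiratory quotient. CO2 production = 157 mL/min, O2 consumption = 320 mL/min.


RQ = VCO2 / VO2
RQ = 157 / 320
RQ = 0.4906


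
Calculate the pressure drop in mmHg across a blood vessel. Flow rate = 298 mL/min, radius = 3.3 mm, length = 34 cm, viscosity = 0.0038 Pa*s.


dP = 8*mu*L*Q / (pi*r^4)
Q = 298 mL/min = 4.96667e-06 m^3/s
dP = 137.788 Pa = 137.788 / 133.322 mmHg = 1.033 mmHg


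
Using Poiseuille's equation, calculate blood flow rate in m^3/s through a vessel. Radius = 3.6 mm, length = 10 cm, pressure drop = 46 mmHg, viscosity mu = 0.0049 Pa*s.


Q = pi*r^4*dP / (8*mu*L)
r = 0.0036 m, L = 0.1 m
dP = 46 mmHg = 6132.812 Pa
Q = 8.2553e-04 m^3/s


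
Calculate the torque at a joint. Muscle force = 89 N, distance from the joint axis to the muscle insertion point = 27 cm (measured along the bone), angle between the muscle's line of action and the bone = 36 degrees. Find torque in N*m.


Torque = F * d * sin(theta)   (moment arm = d*sin(theta))
d = 27 cm = 0.27 m
Torque = 89 * 0.27 * sin(36)
Torque = 14.12 N*m


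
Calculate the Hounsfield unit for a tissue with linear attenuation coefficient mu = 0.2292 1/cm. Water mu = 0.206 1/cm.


HU = ((mu_tissue - mu_water) / mu_water) * 1000
HU = ((0.2292 - 0.206) / 0.206) * 1000
HU = 112.6


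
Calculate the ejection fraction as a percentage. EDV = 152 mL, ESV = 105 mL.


SV = EDV - ESV = 152 - 105 = 47 mL
EF = SV/EDV * 100 = 47/152 * 100
EF = 30.92%


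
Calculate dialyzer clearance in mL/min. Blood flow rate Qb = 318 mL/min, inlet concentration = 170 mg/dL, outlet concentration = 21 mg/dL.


K = Qb * (Cb_in - Cb_out) / Cb_in
K = 318 * (170 - 21) / 170
K = 278.7 mL/min


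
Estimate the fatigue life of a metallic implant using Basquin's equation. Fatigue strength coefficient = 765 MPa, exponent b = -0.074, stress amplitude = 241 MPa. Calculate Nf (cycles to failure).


sigma_a = sigma_f' * (2Nf)^b
2Nf = (sigma_a/sigma_f')^(1/b)
2Nf = (241/765)^(1/-0.074)
2Nf = 6011436.7
Nf = 3.0057e+06


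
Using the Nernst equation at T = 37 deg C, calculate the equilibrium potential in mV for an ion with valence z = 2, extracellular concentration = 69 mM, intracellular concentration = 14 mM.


E = (RT/(zF)) * ln(C_out/C_in)
T = 37 + 273.15 = 310.15 K
E = (8.314 * 310.15 / (2 * 96485)) * ln(69/14)
E = 21.31 mV


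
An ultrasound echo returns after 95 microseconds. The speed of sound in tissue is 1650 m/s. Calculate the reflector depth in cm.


depth = c * t / 2
t = 95 us = 9.5000e-05 s
depth = 1650 * 9.5000e-05 / 2
depth = 0.078375 m = 7.8375 cm


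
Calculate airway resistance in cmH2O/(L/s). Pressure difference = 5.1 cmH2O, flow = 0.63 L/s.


R = dP / flow
R = 5.1 / 0.63
R = 8.095 cmH2O/(L/s)


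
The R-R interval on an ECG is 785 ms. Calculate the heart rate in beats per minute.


HR = 60 / RR_interval(s)
RR = 785 ms = 0.785 s
HR = 60 / 0.785 = 76.43 bpm


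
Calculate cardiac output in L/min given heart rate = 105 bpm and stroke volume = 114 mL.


CO = HR * SV
CO = 105 * 114 / 1000
CO = 11.97 L/min


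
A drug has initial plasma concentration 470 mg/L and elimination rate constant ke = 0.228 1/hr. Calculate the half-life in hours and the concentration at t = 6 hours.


t_half = ln(2) / ke = 0.693147 / 0.228 = 3.04 hr
C(t) = C0 * exp(-ke*t) = 470 * exp(-0.228*6)
C(6) = 119.7 mg/L


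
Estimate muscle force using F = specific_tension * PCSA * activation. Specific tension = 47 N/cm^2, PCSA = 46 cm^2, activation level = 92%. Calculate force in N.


F = sigma * PCSA * activation
F = 47 * 46 * 0.92
F = 1989 N


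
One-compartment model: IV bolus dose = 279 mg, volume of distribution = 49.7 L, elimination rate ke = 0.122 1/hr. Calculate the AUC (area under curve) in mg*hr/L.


C0 = Dose/Vd = 279/49.7 = 5.61368 mg/L
AUC = C0/ke = 5.61368/0.122
AUC = 46.01 mg*hr/L


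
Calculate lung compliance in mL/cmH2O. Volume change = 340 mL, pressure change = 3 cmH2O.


C = dV / dP
C = 340 / 3
C = 113.3 mL/cmH2O


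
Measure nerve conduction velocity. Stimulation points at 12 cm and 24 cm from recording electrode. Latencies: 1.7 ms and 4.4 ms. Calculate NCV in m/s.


Distance = (24 - 12) / 100 = 0.12 m
dt = (4.4 - 1.7) / 1000 = 0.0027 s
NCV = dist / dt = 44.44 m/s


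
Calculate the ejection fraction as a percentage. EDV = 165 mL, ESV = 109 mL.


SV = EDV - ESV = 165 - 109 = 56 mL
EF = SV/EDV * 100 = 56/165 * 100
EF = 33.94%


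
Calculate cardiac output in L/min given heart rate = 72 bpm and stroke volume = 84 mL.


CO = HR * SV
CO = 72 * 84 / 1000
CO = 6.048 L/min


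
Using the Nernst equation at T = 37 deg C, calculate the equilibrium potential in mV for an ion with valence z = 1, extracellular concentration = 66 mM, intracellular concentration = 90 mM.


E = (RT/(zF)) * ln(C_out/C_in)
T = 37 + 273.15 = 310.15 K
E = (8.314 * 310.15 / (1 * 96485)) * ln(66/90)
E = -8.289 mV


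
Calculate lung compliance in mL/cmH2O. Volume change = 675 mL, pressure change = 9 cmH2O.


C = dV / dP
C = 675 / 9
C = 75 mL/cmH2O


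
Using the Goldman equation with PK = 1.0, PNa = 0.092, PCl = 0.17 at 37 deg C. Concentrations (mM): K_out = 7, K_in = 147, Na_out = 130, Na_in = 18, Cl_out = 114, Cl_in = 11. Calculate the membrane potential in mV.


Vm = (RT/F)*ln((PK*Ko + PNa*Nao + PCl*Cli)/(PK*Ki + PNa*Nai + PCl*Clo))
Numer = 20.83, Denom = 168.036
Vm = -55.8 mV


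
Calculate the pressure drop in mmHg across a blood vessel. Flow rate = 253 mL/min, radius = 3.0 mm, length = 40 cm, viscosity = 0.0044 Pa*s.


dP = 8*mu*L*Q / (pi*r^4)
Q = 253 mL/min = 4.21667e-06 m^3/s
dP = 233.312 Pa = 233.312 / 133.322 mmHg = 1.75 mmHg


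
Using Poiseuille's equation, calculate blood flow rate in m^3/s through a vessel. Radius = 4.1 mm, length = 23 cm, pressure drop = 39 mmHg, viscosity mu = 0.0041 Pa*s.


Q = pi*r^4*dP / (8*mu*L)
r = 0.0041 m, L = 0.23 m
dP = 39 mmHg = 5199.558 Pa
Q = 6.1186e-04 m^3/s


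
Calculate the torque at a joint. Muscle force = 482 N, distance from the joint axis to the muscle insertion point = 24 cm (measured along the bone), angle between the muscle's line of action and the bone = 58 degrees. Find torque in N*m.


Torque = F * d * sin(theta)   (moment arm = d*sin(theta))
d = 24 cm = 0.24 m
Torque = 482 * 0.24 * sin(58)
Torque = 98.1 N*m


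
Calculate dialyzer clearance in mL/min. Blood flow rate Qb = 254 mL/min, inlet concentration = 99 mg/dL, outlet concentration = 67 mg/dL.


K = Qb * (Cb_in - Cb_out) / Cb_in
K = 254 * (99 - 67) / 99
K = 82.1 mL/min


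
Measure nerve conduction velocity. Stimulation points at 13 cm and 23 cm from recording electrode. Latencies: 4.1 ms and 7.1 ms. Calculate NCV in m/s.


Distance = (23 - 13) / 100 = 0.1 m
dt = (7.1 - 4.1) / 1000 = 0.003 s
NCV = dist / dt = 33.33 m/s


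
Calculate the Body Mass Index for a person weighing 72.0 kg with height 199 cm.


BMI = weight / height^2
height = 199 cm = 1.99 m
BMI = 72.0 / 1.99^2
BMI = 18.18 kg/m^2


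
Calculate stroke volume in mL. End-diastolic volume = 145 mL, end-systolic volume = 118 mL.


SV = EDV - ESV
SV = 145 - 118
SV = 27 mL


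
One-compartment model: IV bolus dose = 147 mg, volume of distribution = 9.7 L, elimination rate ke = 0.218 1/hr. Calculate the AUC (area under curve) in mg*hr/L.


C0 = Dose/Vd = 147/9.7 = 15.1546 mg/L
AUC = C0/ke = 15.1546/0.218
AUC = 69.52 mg*hr/L


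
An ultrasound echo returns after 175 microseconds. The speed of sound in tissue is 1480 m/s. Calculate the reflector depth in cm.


depth = c * t / 2
t = 175 us = 1.7500e-04 s
depth = 1480 * 1.7500e-04 / 2
depth = 0.1295 m = 12.95 cm


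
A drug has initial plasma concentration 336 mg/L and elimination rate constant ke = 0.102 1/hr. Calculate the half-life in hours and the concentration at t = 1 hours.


t_half = ln(2) / ke = 0.693147 / 0.102 = 6.796 hr
C(t) = C0 * exp(-ke*t) = 336 * exp(-0.102*1)
C(1) = 303.4 mg/L


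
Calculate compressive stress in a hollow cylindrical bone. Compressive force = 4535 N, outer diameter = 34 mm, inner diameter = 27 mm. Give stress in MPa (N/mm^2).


A = pi*(r_o^2 - r_i^2)
r_o = 17 mm, r_i = 13.5 mm
A = 335.365 mm^2
sigma = F/A = 4535 / 335.365
sigma = 13.52 MPa


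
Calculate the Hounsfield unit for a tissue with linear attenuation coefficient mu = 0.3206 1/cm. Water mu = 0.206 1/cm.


HU = ((mu_tissue - mu_water) / mu_water) * 1000
HU = ((0.3206 - 0.206) / 0.206) * 1000
HU = 556.3


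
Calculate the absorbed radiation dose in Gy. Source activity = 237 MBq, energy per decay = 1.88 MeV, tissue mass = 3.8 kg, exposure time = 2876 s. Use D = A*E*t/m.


A = 237 MBq = 2.3700e+08 Bq
E = 1.88 MeV = 3.01176e-13 J
D = A*E*t/m = 2.3700e+08*3.01176e-13*2876/3.8
D = 0.05402 Gy


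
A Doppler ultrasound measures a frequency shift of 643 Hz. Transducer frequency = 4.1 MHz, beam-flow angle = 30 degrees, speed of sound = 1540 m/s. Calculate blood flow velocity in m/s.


v = fd * c / (2 * f0 * cos(theta))
v = 643 * 1540 / (2 * 4.1000e+06 * cos(30))
v = 0.1394 m/s


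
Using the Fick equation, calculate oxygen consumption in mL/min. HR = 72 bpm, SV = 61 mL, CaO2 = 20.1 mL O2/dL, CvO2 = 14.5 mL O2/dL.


CO = HR*SV = 72*61/1000 = 4.392 L/min
a-v O2 diff = 20.1 - 14.5 = 5.6 mL/dL
VO2 = CO * (CaO2-CvO2) * 10 dL/L
VO2 = 4.392 * 5.6 * 10
VO2 = 246 mL/min


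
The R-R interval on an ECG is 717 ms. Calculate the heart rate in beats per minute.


HR = 60 / RR_interval(s)
RR = 717 ms = 0.717 s
HR = 60 / 0.717 = 83.68 bpm


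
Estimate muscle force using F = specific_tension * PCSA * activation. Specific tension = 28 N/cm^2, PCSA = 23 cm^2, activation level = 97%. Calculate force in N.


F = sigma * PCSA * activation
F = 28 * 23 * 0.97
F = 624.7 N


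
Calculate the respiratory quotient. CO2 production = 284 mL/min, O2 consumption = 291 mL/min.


RQ = VCO2 / VO2
RQ = 284 / 291
RQ = 0.9759


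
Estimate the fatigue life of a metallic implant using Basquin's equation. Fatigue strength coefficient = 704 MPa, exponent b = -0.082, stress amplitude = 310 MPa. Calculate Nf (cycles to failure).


sigma_a = sigma_f' * (2Nf)^b
2Nf = (sigma_a/sigma_f')^(1/b)
2Nf = (310/704)^(1/-0.082)
2Nf = 22081.886
Nf = 1.104e+04


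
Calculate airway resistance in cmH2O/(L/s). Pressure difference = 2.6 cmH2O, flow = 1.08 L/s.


R = dP / flow
R = 2.6 / 1.08
R = 2.407 cmH2O/(L/s)


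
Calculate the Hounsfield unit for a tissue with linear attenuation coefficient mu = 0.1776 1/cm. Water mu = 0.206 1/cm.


HU = ((mu_tissue - mu_water) / mu_water) * 1000
HU = ((0.1776 - 0.206) / 0.206) * 1000
HU = -137.9


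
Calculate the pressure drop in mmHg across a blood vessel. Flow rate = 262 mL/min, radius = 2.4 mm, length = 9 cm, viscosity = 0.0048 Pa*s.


dP = 8*mu*L*Q / (pi*r^4)
Q = 262 mL/min = 4.36667e-06 m^3/s
dP = 144.787 Pa = 144.787 / 133.322 mmHg = 1.086 mmHg


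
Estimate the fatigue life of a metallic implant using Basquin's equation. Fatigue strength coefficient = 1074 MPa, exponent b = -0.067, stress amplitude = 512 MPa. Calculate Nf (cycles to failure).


sigma_a = sigma_f' * (2Nf)^b
2Nf = (sigma_a/sigma_f')^(1/b)
2Nf = (512/1074)^(1/-0.067)
2Nf = 63387.669
Nf = 3.169e+04


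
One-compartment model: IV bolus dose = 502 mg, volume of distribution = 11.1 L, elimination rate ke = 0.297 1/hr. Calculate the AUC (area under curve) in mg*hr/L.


C0 = Dose/Vd = 502/11.1 = 45.2252 mg/L
AUC = C0/ke = 45.2252/0.297
AUC = 152.3 mg*hr/L


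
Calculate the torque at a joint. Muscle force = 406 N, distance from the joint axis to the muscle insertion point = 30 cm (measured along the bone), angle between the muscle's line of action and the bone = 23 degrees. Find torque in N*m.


Torque = F * d * sin(theta)   (moment arm = d*sin(theta))
d = 30 cm = 0.3 m
Torque = 406 * 0.3 * sin(23)
Torque = 47.59 N*m


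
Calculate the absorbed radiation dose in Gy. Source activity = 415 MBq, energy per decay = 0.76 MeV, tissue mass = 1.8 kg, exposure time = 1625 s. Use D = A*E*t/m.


A = 415 MBq = 4.1500e+08 Bq
E = 0.76 MeV = 1.21752e-13 J
D = A*E*t/m = 4.1500e+08*1.21752e-13*1625/1.8
D = 0.04561 Gy


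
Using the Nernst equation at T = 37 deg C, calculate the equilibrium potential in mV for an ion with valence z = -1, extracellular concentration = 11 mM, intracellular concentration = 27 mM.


E = (RT/(zF)) * ln(C_out/C_in)
T = 37 + 273.15 = 310.15 K
E = (8.314 * 310.15 / (-1 * 96485)) * ln(11/27)
E = 24 mV


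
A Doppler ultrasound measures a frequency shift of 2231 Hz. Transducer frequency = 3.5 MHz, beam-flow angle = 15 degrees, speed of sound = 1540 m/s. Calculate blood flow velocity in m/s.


v = fd * c / (2 * f0 * cos(theta))
v = 2231 * 1540 / (2 * 3.5000e+06 * cos(15))
v = 0.5081 m/s


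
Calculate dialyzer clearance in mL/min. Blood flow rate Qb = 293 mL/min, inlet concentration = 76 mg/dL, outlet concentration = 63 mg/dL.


K = Qb * (Cb_in - Cb_out) / Cb_in
K = 293 * (76 - 63) / 76
K = 50.12 mL/min


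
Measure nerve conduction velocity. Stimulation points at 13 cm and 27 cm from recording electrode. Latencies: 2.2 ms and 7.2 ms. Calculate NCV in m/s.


Distance = (27 - 13) / 100 = 0.14 m
dt = (7.2 - 2.2) / 1000 = 0.005 s
NCV = dist / dt = 28 m/s


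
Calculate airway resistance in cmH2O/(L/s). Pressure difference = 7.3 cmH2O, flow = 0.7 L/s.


R = dP / flow
R = 7.3 / 0.7
R = 10.43 cmH2O/(L/s)


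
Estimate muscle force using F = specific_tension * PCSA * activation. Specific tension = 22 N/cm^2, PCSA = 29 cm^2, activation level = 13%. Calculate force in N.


F = sigma * PCSA * activation
F = 22 * 29 * 0.13
F = 82.94 N


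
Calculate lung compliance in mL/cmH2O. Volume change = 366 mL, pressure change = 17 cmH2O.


C = dV / dP
C = 366 / 17
C = 21.53 mL/cmH2O


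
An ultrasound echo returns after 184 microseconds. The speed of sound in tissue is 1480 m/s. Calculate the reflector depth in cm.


depth = c * t / 2
t = 184 us = 1.8400e-04 s
depth = 1480 * 1.8400e-04 / 2
depth = 0.13616 m = 13.616 cm


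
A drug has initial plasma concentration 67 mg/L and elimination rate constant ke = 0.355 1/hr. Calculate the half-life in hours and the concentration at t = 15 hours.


t_half = ln(2) / ke = 0.693147 / 0.355 = 1.953 hr
C(t) = C0 * exp(-ke*t) = 67 * exp(-0.355*15)
C(15) = 0.3262 mg/L


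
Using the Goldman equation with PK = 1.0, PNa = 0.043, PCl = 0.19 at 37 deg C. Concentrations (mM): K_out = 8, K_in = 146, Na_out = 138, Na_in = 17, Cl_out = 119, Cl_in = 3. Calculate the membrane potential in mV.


Vm = (RT/F)*ln((PK*Ko + PNa*Nao + PCl*Cli)/(PK*Ki + PNa*Nai + PCl*Clo))
Numer = 14.504, Denom = 169.341
Vm = -65.68 mV


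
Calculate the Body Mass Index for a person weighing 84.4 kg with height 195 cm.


BMI = weight / height^2
height = 195 cm = 1.95 m
BMI = 84.4 / 1.95^2
BMI = 22.2 kg/m^2


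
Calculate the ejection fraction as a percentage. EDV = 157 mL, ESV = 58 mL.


SV = EDV - ESV = 157 - 58 = 99 mL
EF = SV/EDV * 100 = 99/157 * 100
EF = 63.06%


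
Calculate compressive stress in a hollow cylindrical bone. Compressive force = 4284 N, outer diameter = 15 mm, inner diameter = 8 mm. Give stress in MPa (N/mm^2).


A = pi*(r_o^2 - r_i^2)
r_o = 7.5 mm, r_i = 4 mm
A = 126.449 mm^2
sigma = F/A = 4284 / 126.449
sigma = 33.88 MPa


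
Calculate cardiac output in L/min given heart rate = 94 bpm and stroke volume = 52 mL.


CO = HR * SV
CO = 94 * 52 / 1000
CO = 4.888 L/min


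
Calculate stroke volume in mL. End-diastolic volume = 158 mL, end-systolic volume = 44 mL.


SV = EDV - ESV
SV = 158 - 44
SV = 114 mL


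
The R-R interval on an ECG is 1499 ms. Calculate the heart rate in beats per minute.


HR = 60 / RR_interval(s)
RR = 1499 ms = 1.499 s
HR = 60 / 1.499 = 40.03 bpm


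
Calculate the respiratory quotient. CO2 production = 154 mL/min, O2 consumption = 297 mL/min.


RQ = VCO2 / VO2
RQ = 154 / 297
RQ = 0.5185


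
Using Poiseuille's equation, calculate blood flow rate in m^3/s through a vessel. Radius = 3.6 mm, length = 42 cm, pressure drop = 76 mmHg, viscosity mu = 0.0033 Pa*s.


Q = pi*r^4*dP / (8*mu*L)
r = 0.0036 m, L = 0.42 m
dP = 76 mmHg = 10132.472 Pa
Q = 4.8219e-04 m^3/s


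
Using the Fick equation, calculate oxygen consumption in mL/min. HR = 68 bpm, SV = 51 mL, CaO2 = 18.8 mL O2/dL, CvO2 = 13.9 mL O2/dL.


CO = HR*SV = 68*51/1000 = 3.468 L/min
a-v O2 diff = 18.8 - 13.9 = 4.9 mL/dL
VO2 = CO * (CaO2-CvO2) * 10 dL/L
VO2 = 3.468 * 4.9 * 10
VO2 = 169.9 mL/min


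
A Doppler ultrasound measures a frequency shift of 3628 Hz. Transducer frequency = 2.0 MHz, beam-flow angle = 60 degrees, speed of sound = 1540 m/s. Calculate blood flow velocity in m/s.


v = fd * c / (2 * f0 * cos(theta))
v = 3628 * 1540 / (2 * 2.0000e+06 * cos(60))
v = 2.794 m/s


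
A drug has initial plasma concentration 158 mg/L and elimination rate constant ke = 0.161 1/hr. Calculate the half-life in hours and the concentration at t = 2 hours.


t_half = ln(2) / ke = 0.693147 / 0.161 = 4.305 hr
C(t) = C0 * exp(-ke*t) = 158 * exp(-0.161*2)
C(2) = 114.5 mg/L


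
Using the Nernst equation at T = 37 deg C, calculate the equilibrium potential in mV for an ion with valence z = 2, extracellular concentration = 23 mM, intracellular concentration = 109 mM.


E = (RT/(zF)) * ln(C_out/C_in)
T = 37 + 273.15 = 310.15 K
E = (8.314 * 310.15 / (2 * 96485)) * ln(23/109)
E = -20.79 mV


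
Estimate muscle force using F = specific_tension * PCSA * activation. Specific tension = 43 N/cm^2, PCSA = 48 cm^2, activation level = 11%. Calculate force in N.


F = sigma * PCSA * activation
F = 43 * 48 * 0.11
F = 227 N


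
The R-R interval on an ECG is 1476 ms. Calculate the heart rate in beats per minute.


HR = 60 / RR_interval(s)
RR = 1476 ms = 1.476 s
HR = 60 / 1.476 = 40.65 bpm


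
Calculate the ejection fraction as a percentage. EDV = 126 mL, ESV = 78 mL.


SV = EDV - ESV = 126 - 78 = 48 mL
EF = SV/EDV * 100 = 48/126 * 100
EF = 38.1%


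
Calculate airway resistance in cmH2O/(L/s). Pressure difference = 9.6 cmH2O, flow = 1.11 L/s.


R = dP / flow
R = 9.6 / 1.11
R = 8.649 cmH2O/(L/s)


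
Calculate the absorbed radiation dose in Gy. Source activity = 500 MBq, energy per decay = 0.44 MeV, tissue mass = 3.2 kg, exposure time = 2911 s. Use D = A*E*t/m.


A = 500 MBq = 5.0000e+08 Bq
E = 0.44 MeV = 7.0488e-14 J
D = A*E*t/m = 5.0000e+08*7.0488e-14*2911/3.2
D = 0.03206 Gy


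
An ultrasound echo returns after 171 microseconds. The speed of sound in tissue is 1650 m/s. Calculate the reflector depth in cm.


depth = c * t / 2
t = 171 us = 1.7100e-04 s
depth = 1650 * 1.7100e-04 / 2
depth = 0.141075 m = 14.1075 cm


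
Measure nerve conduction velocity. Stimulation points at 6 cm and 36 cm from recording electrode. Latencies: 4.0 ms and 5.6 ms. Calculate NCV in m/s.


Distance = (36 - 6) / 100 = 0.3 m
dt = (5.6 - 4.0) / 1000 = 0.0016 s
NCV = dist / dt = 187.5 m/s


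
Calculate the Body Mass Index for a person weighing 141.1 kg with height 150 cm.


BMI = weight / height^2
height = 150 cm = 1.5 m
BMI = 141.1 / 1.5^2
BMI = 62.71 kg/m^2


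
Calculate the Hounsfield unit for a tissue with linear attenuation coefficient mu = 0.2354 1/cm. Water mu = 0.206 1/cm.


HU = ((mu_tissue - mu_water) / mu_water) * 1000
HU = ((0.2354 - 0.206) / 0.206) * 1000
HU = 142.7


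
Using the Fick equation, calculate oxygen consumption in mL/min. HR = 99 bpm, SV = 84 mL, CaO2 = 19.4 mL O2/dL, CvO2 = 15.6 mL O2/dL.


CO = HR*SV = 99*84/1000 = 8.316 L/min
a-v O2 diff = 19.4 - 15.6 = 3.8 mL/dL
VO2 = CO * (CaO2-CvO2) * 10 dL/L
VO2 = 8.316 * 3.8 * 10
VO2 = 316 mL/min


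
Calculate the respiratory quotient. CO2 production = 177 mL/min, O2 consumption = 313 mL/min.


RQ = VCO2 / VO2
RQ = 177 / 313
RQ = 0.5655


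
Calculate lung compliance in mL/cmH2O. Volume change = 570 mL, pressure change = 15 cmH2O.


C = dV / dP
C = 570 / 15
C = 38 mL/cmH2O


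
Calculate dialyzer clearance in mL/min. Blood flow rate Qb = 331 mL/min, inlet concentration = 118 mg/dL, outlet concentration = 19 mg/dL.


K = Qb * (Cb_in - Cb_out) / Cb_in
K = 331 * (118 - 19) / 118
K = 277.7 mL/min


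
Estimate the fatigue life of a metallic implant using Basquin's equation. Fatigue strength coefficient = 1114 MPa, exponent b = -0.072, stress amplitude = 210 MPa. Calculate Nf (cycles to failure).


sigma_a = sigma_f' * (2Nf)^b
2Nf = (sigma_a/sigma_f')^(1/b)
2Nf = (210/1114)^(1/-0.072)
2Nf = 1.1609249e+10
Nf = 5.8046e+09


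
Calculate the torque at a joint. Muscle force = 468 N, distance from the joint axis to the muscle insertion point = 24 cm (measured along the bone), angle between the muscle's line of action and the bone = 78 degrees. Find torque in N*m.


Torque = F * d * sin(theta)   (moment arm = d*sin(theta))
d = 24 cm = 0.24 m
Torque = 468 * 0.24 * sin(78)
Torque = 109.9 N*m


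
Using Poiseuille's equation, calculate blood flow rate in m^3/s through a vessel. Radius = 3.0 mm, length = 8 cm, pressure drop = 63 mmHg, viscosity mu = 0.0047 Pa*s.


Q = pi*r^4*dP / (8*mu*L)
r = 0.003 m, L = 0.08 m
dP = 63 mmHg = 8399.286 Pa
Q = 7.1056e-04 m^3/s


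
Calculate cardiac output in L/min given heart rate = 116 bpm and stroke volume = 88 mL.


CO = HR * SV
CO = 116 * 88 / 1000
CO = 10.21 L/min


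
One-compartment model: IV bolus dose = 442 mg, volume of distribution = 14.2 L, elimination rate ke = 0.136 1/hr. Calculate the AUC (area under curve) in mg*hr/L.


C0 = Dose/Vd = 442/14.2 = 31.1268 mg/L
AUC = C0/ke = 31.1268/0.136
AUC = 228.9 mg*hr/L


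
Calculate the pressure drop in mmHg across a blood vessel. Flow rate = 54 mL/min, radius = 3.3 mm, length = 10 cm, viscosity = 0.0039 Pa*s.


dP = 8*mu*L*Q / (pi*r^4)
Q = 54 mL/min = 9e-07 m^3/s
dP = 7.53688 Pa = 7.53688 / 133.322 mmHg = 0.05653 mmHg


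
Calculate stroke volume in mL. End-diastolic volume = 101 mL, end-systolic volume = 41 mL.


SV = EDV - ESV
SV = 101 - 41
SV = 60 mL


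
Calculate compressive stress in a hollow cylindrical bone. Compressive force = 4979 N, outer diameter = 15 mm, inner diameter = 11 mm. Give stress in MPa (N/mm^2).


A = pi*(r_o^2 - r_i^2)
r_o = 7.5 mm, r_i = 5.5 mm
A = 81.6814 mm^2
sigma = F/A = 4979 / 81.6814
sigma = 60.96 MPa


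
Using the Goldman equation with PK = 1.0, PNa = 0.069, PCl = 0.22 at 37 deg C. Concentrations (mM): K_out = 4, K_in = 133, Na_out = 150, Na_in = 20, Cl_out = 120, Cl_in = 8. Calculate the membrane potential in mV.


Vm = (RT/F)*ln((PK*Ko + PNa*Nao + PCl*Cli)/(PK*Ki + PNa*Nai + PCl*Clo))
Numer = 16.11, Denom = 160.78
Vm = -61.48 mV


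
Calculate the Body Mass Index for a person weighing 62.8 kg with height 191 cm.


BMI = weight / height^2
height = 191 cm = 1.91 m
BMI = 62.8 / 1.91^2
BMI = 17.21 kg/m^2


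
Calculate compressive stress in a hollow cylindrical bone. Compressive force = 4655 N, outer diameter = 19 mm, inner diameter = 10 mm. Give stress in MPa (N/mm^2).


A = pi*(r_o^2 - r_i^2)
r_o = 9.5 mm, r_i = 5 mm
A = 204.989 mm^2
sigma = F/A = 4655 / 204.989
sigma = 22.71 MPa


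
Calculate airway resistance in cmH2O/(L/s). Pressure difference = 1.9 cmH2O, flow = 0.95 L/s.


R = dP / flow
R = 1.9 / 0.95
R = 2 cmH2O/(L/s)


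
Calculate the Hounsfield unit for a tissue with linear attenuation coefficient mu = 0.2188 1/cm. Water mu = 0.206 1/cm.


HU = ((mu_tissue - mu_water) / mu_water) * 1000
HU = ((0.2188 - 0.206) / 0.206) * 1000
HU = 62.14


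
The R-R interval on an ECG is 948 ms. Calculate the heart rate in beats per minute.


HR = 60 / RR_interval(s)
RR = 948 ms = 0.948 s
HR = 60 / 0.948 = 63.29 bpm


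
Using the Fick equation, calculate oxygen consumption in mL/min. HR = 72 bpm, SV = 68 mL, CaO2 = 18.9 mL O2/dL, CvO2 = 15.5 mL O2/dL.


CO = HR*SV = 72*68/1000 = 4.896 L/min
a-v O2 diff = 18.9 - 15.5 = 3.4 mL/dL
VO2 = CO * (CaO2-CvO2) * 10 dL/L
VO2 = 4.896 * 3.4 * 10
VO2 = 166.5 mL/min


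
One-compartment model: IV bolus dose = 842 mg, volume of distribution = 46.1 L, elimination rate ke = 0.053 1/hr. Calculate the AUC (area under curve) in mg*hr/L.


C0 = Dose/Vd = 842/46.1 = 18.2646 mg/L
AUC = C0/ke = 18.2646/0.053
AUC = 344.6 mg*hr/L


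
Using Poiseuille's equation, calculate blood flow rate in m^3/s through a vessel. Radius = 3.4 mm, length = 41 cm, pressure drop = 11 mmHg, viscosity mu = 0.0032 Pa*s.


Q = pi*r^4*dP / (8*mu*L)
r = 0.0034 m, L = 0.41 m
dP = 11 mmHg = 1466.542 Pa
Q = 5.8659e-05 m^3/s


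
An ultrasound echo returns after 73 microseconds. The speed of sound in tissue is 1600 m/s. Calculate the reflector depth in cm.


depth = c * t / 2
t = 73 us = 7.3000e-05 s
depth = 1600 * 7.3000e-05 / 2
depth = 0.0584 m = 5.84 cm


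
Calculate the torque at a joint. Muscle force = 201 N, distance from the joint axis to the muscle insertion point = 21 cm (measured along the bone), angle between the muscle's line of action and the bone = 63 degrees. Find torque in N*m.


Torque = F * d * sin(theta)   (moment arm = d*sin(theta))
d = 21 cm = 0.21 m
Torque = 201 * 0.21 * sin(63)
Torque = 37.61 N*m


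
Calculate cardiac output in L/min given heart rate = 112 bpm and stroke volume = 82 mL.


CO = HR * SV
CO = 112 * 82 / 1000
CO = 9.184 L/min


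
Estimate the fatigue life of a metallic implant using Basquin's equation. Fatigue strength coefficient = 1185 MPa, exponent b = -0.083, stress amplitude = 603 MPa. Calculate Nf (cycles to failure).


sigma_a = sigma_f' * (2Nf)^b
2Nf = (sigma_a/sigma_f')^(1/b)
2Nf = (603/1185)^(1/-0.083)
2Nf = 3427.3012
Nf = 1714


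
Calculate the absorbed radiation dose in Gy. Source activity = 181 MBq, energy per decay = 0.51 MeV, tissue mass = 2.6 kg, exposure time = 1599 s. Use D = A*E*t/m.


A = 181 MBq = 1.8100e+08 Bq
E = 0.51 MeV = 8.1702e-14 J
D = A*E*t/m = 1.8100e+08*8.1702e-14*1599/2.6
D = 0.009095 Gy


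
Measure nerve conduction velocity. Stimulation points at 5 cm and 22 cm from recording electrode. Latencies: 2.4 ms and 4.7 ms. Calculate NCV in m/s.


Distance = (22 - 5) / 100 = 0.17 m
dt = (4.7 - 2.4) / 1000 = 0.0023 s
NCV = dist / dt = 73.91 m/s


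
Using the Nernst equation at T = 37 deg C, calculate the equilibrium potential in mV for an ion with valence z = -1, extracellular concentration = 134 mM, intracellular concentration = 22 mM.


E = (RT/(zF)) * ln(C_out/C_in)
T = 37 + 273.15 = 310.15 K
E = (8.314 * 310.15 / (-1 * 96485)) * ln(134/22)
E = -48.29 mV


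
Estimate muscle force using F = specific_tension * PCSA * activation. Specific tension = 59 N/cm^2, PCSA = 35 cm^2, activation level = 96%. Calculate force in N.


F = sigma * PCSA * activation
F = 59 * 35 * 0.96
F = 1982 N


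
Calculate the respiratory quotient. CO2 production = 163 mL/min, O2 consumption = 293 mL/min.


RQ = VCO2 / VO2
RQ = 163 / 293
RQ = 0.5563


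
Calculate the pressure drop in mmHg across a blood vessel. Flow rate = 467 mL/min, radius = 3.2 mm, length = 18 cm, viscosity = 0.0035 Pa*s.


dP = 8*mu*L*Q / (pi*r^4)
Q = 467 mL/min = 7.78333e-06 m^3/s
dP = 119.082 Pa = 119.082 / 133.322 mmHg = 0.8932 mmHg


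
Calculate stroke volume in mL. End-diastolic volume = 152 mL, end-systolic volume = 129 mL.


SV = EDV - ESV
SV = 152 - 129
SV = 23 mL


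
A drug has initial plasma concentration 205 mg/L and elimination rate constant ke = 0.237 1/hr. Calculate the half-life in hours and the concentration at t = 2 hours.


t_half = ln(2) / ke = 0.693147 / 0.237 = 2.925 hr
C(t) = C0 * exp(-ke*t) = 205 * exp(-0.237*2)
C(2) = 127.6 mg/L


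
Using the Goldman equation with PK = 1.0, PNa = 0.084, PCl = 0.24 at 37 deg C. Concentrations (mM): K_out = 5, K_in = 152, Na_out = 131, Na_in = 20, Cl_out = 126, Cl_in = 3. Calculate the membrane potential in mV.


Vm = (RT/F)*ln((PK*Ko + PNa*Nao + PCl*Cli)/(PK*Ki + PNa*Nai + PCl*Clo))
Numer = 16.724, Denom = 183.92
Vm = -64.08 mV


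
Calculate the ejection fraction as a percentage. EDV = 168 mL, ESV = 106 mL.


SV = EDV - ESV = 168 - 106 = 62 mL
EF = SV/EDV * 100 = 62/168 * 100
EF = 36.9%


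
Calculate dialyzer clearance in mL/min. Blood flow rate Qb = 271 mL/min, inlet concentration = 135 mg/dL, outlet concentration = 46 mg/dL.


K = Qb * (Cb_in - Cb_out) / Cb_in
K = 271 * (135 - 46) / 135
K = 178.7 mL/min


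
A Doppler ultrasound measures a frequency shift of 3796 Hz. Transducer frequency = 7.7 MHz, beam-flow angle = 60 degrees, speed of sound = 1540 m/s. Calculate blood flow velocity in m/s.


v = fd * c / (2 * f0 * cos(theta))
v = 3796 * 1540 / (2 * 7.7000e+06 * cos(60))
v = 0.7592 m/s


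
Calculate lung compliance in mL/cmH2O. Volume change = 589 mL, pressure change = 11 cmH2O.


C = dV / dP
C = 589 / 11
C = 53.55 mL/cmH2O


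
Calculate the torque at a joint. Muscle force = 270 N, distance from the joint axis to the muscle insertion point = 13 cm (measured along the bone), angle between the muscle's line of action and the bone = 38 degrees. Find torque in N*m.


Torque = F * d * sin(theta)   (moment arm = d*sin(theta))
d = 13 cm = 0.13 m
Torque = 270 * 0.13 * sin(38)
Torque = 21.61 N*m


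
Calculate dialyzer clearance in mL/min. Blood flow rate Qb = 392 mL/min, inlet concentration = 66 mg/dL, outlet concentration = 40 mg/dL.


K = Qb * (Cb_in - Cb_out) / Cb_in
K = 392 * (66 - 40) / 66
K = 154.4 mL/min


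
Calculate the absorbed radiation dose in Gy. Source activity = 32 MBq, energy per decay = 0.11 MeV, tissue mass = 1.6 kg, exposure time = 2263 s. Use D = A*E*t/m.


A = 32 MBq = 3.2000e+07 Bq
E = 0.11 MeV = 1.7622e-14 J
D = A*E*t/m = 3.2000e+07*1.7622e-14*2263/1.6
D = 7.9757e-04 Gy


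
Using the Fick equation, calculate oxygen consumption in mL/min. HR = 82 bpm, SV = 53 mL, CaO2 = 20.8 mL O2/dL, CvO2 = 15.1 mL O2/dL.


CO = HR*SV = 82*53/1000 = 4.346 L/min
a-v O2 diff = 20.8 - 15.1 = 5.7 mL/dL
VO2 = CO * (CaO2-CvO2) * 10 dL/L
VO2 = 4.346 * 5.7 * 10
VO2 = 247.7 mL/min


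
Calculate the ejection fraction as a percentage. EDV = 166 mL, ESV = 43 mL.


SV = EDV - ESV = 166 - 43 = 123 mL
EF = SV/EDV * 100 = 123/166 * 100
EF = 74.1%


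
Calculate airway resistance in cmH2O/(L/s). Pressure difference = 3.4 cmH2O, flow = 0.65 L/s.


R = dP / flow
R = 3.4 / 0.65
R = 5.231 cmH2O/(L/s)


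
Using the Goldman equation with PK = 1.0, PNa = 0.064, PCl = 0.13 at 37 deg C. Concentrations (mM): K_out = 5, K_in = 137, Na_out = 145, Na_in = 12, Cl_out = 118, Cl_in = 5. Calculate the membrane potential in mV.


Vm = (RT/F)*ln((PK*Ko + PNa*Nao + PCl*Cli)/(PK*Ki + PNa*Nai + PCl*Clo))
Numer = 14.93, Denom = 153.108
Vm = -62.21 mV


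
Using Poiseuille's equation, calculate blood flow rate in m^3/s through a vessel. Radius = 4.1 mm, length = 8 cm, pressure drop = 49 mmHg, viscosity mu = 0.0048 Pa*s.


Q = pi*r^4*dP / (8*mu*L)
r = 0.0041 m, L = 0.08 m
dP = 49 mmHg = 6532.778 Pa
Q = 0.001888 m^3/s


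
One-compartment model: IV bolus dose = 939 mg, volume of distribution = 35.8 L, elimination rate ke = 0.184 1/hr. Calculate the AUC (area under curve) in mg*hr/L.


C0 = Dose/Vd = 939/35.8 = 26.2291 mg/L
AUC = C0/ke = 26.2291/0.184
AUC = 142.5 mg*hr/L


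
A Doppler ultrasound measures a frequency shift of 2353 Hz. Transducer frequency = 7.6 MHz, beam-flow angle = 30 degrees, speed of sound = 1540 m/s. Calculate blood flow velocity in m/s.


v = fd * c / (2 * f0 * cos(theta))
v = 2353 * 1540 / (2 * 7.6000e+06 * cos(30))
v = 0.2753 m/s


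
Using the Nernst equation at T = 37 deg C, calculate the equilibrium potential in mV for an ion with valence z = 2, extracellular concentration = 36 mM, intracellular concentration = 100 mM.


E = (RT/(zF)) * ln(C_out/C_in)
T = 37 + 273.15 = 310.15 K
E = (8.314 * 310.15 / (2 * 96485)) * ln(36/100)
E = -13.65 mV


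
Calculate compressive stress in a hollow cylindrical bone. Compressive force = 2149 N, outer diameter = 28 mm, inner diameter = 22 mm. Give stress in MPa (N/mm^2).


A = pi*(r_o^2 - r_i^2)
r_o = 14 mm, r_i = 11 mm
A = 235.619 mm^2
sigma = F/A = 2149 / 235.619
sigma = 9.121 MPa


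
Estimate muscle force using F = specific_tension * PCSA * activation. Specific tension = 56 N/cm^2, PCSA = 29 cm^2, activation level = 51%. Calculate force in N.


F = sigma * PCSA * activation
F = 56 * 29 * 0.51
F = 828.2 N


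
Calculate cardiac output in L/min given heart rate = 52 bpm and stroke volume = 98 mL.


CO = HR * SV
CO = 52 * 98 / 1000
CO = 5.096 L/min


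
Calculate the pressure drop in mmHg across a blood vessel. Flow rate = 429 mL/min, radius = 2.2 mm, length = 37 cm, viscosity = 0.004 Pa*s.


dP = 8*mu*L*Q / (pi*r^4)
Q = 429 mL/min = 7.15e-06 m^3/s
dP = 1150.32 Pa = 1150.32 / 133.322 mmHg = 8.628 mmHg
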